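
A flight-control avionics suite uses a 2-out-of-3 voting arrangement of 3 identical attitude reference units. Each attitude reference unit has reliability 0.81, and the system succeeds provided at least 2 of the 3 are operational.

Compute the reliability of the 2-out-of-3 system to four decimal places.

R = Σ_{i=2}^{3} C(3,i) p^i (1−p)^{3−i} with p = 0.81
C(3,2)·0.81^2·0.19^1 = 0.373977
C(3,3)·0.81^3·0.19^0 = 0.531441
Sum = 0.9054

0.9054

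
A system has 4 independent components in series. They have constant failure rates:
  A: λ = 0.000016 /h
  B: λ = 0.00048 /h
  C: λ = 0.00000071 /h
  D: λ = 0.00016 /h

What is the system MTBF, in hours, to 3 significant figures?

1520

Series of exponential components: λ_sys = Σ λ_i
λ_sys = 0.000016 + 0.00048 + 0.00000071 + 0.00016 = 6.5671e-04 /h
MTBF = 1 / λ_sys = 1520 h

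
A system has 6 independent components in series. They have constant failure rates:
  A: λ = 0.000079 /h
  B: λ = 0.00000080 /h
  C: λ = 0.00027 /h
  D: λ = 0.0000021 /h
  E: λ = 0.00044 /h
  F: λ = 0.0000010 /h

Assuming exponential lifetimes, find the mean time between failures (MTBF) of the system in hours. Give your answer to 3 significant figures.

1260

Series of exponential components: λ_sys = Σ λ_i
λ_sys = 0.000079 + 0.00000080 + 0.00027 + 0.0000021 + 0.00044 + 0.0000010 = 7.9290e-04 /h
MTBF = 1 / λ_sys = 1260 h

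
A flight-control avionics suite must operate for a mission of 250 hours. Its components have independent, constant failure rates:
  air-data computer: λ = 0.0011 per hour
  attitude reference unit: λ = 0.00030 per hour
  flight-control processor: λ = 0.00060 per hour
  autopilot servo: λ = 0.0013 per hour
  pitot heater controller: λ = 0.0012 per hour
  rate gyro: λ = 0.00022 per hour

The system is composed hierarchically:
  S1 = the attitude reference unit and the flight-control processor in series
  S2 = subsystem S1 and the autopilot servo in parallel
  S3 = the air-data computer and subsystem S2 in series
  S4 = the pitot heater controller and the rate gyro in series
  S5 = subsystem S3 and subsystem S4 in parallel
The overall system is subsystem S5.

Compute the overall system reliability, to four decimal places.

0.9155

R(air-data computer) = exp(−0.0011 × 250) = 0.759572
R(attitude reference unit) = exp(−0.00030 × 250) = 0.927743
R(flight-control processor) = exp(−0.00060 × 250) = 0.860708
R(autopilot servo) = exp(−0.0013 × 250) = 0.722527
R(pitot heater controller) = exp(−0.0012 × 250) = 0.740818
R(rate gyro) = exp(−0.00022 × 250) = 0.946485
Series (attitude reference unit and flight-control processor): 0.927743 × 0.860708 = 0.798516
Parallel ([0.798516] and autopilot servo): 1 − (1 − 0.798516)(1 − 0.722527) = 0.944094
Series (air-data computer and [0.944094]): 0.759572 × 0.944094 = 0.717107
Series (pitot heater controller and rate gyro): 0.740818 × 0.946485 = 0.701173
Parallel ([0.717107] and [0.701173]): 1 − (1 − 0.717107)(1 − 0.701173) = 0.9155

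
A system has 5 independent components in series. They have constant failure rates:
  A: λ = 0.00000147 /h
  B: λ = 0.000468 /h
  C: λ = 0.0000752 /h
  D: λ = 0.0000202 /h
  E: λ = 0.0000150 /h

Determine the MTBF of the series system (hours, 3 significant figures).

Series of exponential components: λ_sys = Σ λ_i
λ_sys = 0.00000147 + 0.000468 + 0.0000752 + 0.0000202 + 0.0000150 = 5.7987e-04 /h
MTBF = 1 / λ_sys = 1720 h

1720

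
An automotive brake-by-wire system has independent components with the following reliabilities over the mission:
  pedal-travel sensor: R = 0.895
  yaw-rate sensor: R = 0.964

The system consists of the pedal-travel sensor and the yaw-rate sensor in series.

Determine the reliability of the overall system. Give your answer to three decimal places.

Series (pedal-travel sensor and yaw-rate sensor): 0.89500 × 0.96400 = 0.863

0.863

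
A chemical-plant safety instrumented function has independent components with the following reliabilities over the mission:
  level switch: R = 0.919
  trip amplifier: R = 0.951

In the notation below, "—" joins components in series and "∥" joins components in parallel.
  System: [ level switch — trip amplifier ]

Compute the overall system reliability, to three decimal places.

0.874

Series (level switch and trip amplifier): 0.91900 × 0.95100 = 0.874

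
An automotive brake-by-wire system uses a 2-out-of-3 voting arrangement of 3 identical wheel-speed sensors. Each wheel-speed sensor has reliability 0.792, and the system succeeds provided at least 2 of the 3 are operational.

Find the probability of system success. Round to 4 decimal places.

0.8882

R = Σ_{i=2}^{3} C(3,i) p^i (1−p)^{3−i} with p = 0.792
C(3,2)·0.792^2·0.208^1 = 0.391413
C(3,3)·0.792^3·0.208^0 = 0.496793
Sum = 0.8882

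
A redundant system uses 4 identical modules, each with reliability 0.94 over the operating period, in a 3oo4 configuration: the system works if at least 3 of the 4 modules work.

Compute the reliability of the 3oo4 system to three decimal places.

R = Σ_{i=3}^{4} C(4,i) p^i (1−p)^{4−i} with p = 0.94
C(4,3)·0.94^3·0.06^1 = 0.19934
C(4,4)·0.94^4·0.06^0 = 0.78075
Sum = 0.980

0.980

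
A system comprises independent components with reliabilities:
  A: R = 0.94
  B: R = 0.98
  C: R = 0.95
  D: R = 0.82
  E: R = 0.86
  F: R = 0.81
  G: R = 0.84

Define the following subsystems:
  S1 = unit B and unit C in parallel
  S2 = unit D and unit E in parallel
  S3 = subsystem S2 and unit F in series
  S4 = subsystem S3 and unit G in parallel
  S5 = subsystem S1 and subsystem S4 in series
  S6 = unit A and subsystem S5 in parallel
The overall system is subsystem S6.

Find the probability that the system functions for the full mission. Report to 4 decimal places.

0.9979

Parallel (B and C): 1 − (1 − 0.980000)(1 − 0.950000) = 0.999000
Parallel (D and E): 1 − (1 − 0.820000)(1 − 0.860000) = 0.974800
Series ([0.974800] and F): 0.974800 × 0.810000 = 0.789588
Parallel ([0.789588] and G): 1 − (1 − 0.789588)(1 − 0.840000) = 0.966334
Series ([0.999000] and [0.966334]): 0.999000 × 0.966334 = 0.965368
Parallel (A and [0.965368]): 1 − (1 − 0.940000)(1 − 0.965368) = 0.9979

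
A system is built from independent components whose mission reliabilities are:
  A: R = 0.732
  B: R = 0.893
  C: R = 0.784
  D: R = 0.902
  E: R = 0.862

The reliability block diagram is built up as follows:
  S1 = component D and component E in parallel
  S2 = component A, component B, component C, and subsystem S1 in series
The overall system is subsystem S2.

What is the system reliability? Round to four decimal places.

Parallel (D and E): 1 − (1 − 0.902000)(1 − 0.862000) = 0.986476
Series (A, B, C, and [0.986476]): 0.732000 × 0.893000 × 0.784000 × 0.986476 = 0.5056

0.5056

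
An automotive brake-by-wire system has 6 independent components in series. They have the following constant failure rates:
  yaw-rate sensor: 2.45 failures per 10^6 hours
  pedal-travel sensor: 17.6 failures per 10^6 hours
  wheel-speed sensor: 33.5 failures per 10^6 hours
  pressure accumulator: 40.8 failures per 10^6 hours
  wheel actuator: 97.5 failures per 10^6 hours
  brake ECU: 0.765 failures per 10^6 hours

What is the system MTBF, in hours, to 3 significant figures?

Series of exponential components: λ_sys = Σ λ_i
λ_sys = 0.00000245 + 0.0000176 + 0.0000335 + 0.0000408 + 0.0000975 + 0.000000765 = 1.9262e-04 /h
MTBF = 1 / λ_sys = 5190 h

5190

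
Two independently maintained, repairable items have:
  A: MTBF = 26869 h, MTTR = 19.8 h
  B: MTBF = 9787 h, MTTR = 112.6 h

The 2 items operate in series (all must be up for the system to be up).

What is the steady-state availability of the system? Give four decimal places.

0.9879

A(A) = MTBF/(MTBF+MTTR) = 26869/(26869+19.8) = 0.999264
A(B) = MTBF/(MTBF+MTTR) = 9787/(9787+112.6) = 0.988626
Series availability: 0.999264 × 0.988626 = 0.9879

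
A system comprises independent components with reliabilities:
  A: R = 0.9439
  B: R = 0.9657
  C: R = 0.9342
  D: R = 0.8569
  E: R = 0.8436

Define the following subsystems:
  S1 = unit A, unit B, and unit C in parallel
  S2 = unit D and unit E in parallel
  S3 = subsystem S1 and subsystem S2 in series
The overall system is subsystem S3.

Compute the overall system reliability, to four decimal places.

Parallel (A, B, and C): 1 − (1 − 0.943900)(1 − 0.965700)(1 − 0.934200) = 0.999873
Parallel (D and E): 1 − (1 − 0.856900)(1 − 0.843600) = 0.977619
Series ([0.999873] and [0.977619]): 0.999873 × 0.977619 = 0.9775

0.9775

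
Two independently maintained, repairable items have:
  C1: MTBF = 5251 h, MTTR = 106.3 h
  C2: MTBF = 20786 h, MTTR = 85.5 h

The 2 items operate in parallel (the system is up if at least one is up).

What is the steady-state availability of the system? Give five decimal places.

0.99992

A(C1) = MTBF/(MTBF+MTTR) = 5251/(5251+106.3) = 0.980158
A(C2) = MTBF/(MTBF+MTTR) = 20786/(20786+85.5) = 0.995904
Parallel availability: 1 − (1 − 0.980158)(1 − 0.995904) = 0.99992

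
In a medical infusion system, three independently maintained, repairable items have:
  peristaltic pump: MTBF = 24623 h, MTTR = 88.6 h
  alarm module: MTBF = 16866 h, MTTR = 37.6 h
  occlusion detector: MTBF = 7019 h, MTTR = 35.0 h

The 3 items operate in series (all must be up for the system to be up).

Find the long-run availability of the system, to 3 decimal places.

A(peristaltic pump) = MTBF/(MTBF+MTTR) = 24623/(24623+88.6) = 0.996415
A(alarm module) = MTBF/(MTBF+MTTR) = 16866/(16866+37.6) = 0.997776
A(occlusion detector) = MTBF/(MTBF+MTTR) = 7019/(7019+35.0) = 0.995038
Series availability: 0.996415 × 0.997776 × 0.995038 = 0.989

0.989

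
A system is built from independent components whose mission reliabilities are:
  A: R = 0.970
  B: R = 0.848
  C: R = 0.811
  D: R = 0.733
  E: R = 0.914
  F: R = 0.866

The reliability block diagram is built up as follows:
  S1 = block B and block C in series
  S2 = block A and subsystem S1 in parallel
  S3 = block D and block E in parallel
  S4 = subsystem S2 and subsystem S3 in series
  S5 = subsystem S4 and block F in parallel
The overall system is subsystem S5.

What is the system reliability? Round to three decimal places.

0.996

Series (B and C): 0.84800 × 0.81100 = 0.68773
Parallel (A and [0.68773]): 1 − (1 − 0.97000)(1 − 0.68773) = 0.99063
Parallel (D and E): 1 − (1 − 0.73300)(1 − 0.91400) = 0.97704
Series ([0.99063] and [0.97704]): 0.99063 × 0.97704 = 0.96789
Parallel ([0.96789] and F): 1 − (1 − 0.96789)(1 − 0.86600) = 0.996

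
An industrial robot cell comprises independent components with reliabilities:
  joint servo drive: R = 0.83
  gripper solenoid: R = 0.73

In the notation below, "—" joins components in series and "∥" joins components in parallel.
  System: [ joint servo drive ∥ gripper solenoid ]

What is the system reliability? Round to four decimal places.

0.9541

Parallel (joint servo drive and gripper solenoid): 1 − (1 − 0.830000)(1 − 0.730000) = 0.9541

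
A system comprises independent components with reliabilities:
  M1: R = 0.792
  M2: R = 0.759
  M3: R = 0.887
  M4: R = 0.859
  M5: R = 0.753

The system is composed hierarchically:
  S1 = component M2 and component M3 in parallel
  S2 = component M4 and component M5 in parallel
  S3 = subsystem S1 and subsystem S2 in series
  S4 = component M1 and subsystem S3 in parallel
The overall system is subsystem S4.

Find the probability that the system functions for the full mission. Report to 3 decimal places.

0.987

Parallel (M2 and M3): 1 − (1 − 0.75900)(1 − 0.88700) = 0.97277
Parallel (M4 and M5): 1 − (1 − 0.85900)(1 − 0.75300) = 0.96517
Series ([0.97277] and [0.96517]): 0.97277 × 0.96517 = 0.93889
Parallel (M1 and [0.93889]): 1 − (1 − 0.79200)(1 − 0.93889) = 0.987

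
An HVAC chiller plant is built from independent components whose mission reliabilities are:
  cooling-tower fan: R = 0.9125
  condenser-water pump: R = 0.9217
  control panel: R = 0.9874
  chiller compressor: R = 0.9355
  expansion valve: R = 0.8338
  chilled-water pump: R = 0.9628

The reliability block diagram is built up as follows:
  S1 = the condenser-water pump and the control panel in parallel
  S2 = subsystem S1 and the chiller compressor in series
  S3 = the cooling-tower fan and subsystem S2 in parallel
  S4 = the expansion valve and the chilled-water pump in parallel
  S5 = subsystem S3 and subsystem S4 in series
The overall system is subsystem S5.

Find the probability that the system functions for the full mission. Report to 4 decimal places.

0.9881

Parallel (condenser-water pump and control panel): 1 − (1 − 0.921700)(1 − 0.987400) = 0.999013
Series ([0.999013] and chiller compressor): 0.999013 × 0.935500 = 0.934577
Parallel (cooling-tower fan and [0.934577]): 1 − (1 − 0.912500)(1 − 0.934577) = 0.994275
Parallel (expansion valve and chilled-water pump): 1 − (1 − 0.833800)(1 − 0.962800) = 0.993817
Series ([0.994275] and [0.993817]): 0.994275 × 0.993817 = 0.9881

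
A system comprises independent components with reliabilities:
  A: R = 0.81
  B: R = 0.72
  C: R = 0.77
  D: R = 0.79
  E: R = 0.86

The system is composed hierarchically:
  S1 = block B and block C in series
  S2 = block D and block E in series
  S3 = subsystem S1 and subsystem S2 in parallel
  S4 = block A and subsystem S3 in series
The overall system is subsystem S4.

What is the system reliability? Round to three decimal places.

0.694

Series (B and C): 0.72000 × 0.77000 = 0.55440
Series (D and E): 0.79000 × 0.86000 = 0.67940
Parallel ([0.55440] and [0.67940]): 1 − (1 − 0.55440)(1 − 0.67940) = 0.85714
Series (A and [0.85714]): 0.81000 × 0.85714 = 0.694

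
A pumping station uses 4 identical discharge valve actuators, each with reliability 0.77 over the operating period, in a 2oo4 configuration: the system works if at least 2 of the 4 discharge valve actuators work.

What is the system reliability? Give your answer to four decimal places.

R = Σ_{i=2}^{4} C(4,i) p^i (1−p)^{4−i} with p = 0.77
C(4,2)·0.77^2·0.23^2 = 0.188186
C(4,3)·0.77^3·0.23^1 = 0.420010
C(4,4)·0.77^4·0.23^0 = 0.351530
Sum = 0.9597

0.9597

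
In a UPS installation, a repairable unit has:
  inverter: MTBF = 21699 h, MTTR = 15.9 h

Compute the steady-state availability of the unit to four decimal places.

0.9993

A(inverter) = MTBF/(MTBF+MTTR) = 21699/(21699+15.9) = 0.9993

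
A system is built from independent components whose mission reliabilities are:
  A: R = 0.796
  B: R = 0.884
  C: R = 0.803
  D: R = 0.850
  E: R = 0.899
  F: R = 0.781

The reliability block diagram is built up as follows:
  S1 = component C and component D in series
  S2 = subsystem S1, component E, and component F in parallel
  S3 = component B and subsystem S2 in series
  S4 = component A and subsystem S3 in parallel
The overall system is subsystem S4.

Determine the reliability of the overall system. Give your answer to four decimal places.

0.9751

Series (C and D): 0.803000 × 0.850000 = 0.682550
Parallel ([0.682550], E, and F): 1 − (1 − 0.682550)(1 − 0.899000)(1 − 0.781000) = 0.992978
Series (B and [0.992978]): 0.884000 × 0.992978 = 0.877793
Parallel (A and [0.877793]): 1 − (1 − 0.796000)(1 − 0.877793) = 0.9751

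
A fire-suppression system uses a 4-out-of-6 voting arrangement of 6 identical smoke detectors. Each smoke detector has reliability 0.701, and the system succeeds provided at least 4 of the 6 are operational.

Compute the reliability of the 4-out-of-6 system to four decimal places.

R = Σ_{i=4}^{6} C(6,i) p^i (1−p)^{6−i} with p = 0.701
C(6,4)·0.701^4·0.299^2 = 0.323822
C(6,5)·0.701^5·0.299^1 = 0.303677
C(6,6)·0.701^6·0.299^0 = 0.118661
Sum = 0.7462

0.7462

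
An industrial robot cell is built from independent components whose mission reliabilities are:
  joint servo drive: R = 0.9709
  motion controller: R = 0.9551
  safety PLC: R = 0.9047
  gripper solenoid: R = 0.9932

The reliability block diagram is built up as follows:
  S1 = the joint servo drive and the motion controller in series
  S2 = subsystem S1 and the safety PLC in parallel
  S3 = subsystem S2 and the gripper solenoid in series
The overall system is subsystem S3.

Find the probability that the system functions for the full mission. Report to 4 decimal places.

0.9863

Series (joint servo drive and motion controller): 0.970900 × 0.955100 = 0.927307
Parallel ([0.927307] and safety PLC): 1 − (1 − 0.927307)(1 − 0.904700) = 0.993072
Series ([0.993072] and gripper solenoid): 0.993072 × 0.993200 = 0.9863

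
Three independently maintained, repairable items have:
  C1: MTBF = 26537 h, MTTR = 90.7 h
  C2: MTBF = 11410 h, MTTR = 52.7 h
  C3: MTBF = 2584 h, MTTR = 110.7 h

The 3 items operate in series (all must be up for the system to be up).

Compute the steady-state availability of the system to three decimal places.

A(C1) = MTBF/(MTBF+MTTR) = 26537/(26537+90.7) = 0.996594
A(C2) = MTBF/(MTBF+MTTR) = 11410/(11410+52.7) = 0.995402
A(C3) = MTBF/(MTBF+MTTR) = 2584/(2584+110.7) = 0.958919
Series availability: 0.996594 × 0.995402 × 0.958919 = 0.951

0.951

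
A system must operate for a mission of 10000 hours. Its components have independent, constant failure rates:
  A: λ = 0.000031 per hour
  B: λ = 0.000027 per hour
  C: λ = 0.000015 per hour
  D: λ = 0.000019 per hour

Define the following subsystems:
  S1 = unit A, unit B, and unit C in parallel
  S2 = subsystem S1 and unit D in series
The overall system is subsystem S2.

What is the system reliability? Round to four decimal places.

0.8197

R(A) = exp(−0.000031 × 10000) = 0.733447
R(B) = exp(−0.000027 × 10000) = 0.763379
R(C) = exp(−0.000015 × 10000) = 0.860708
R(D) = exp(−0.000019 × 10000) = 0.826959
Parallel (A, B, and C): 1 − (1 − 0.733447)(1 − 0.763379)(1 − 0.860708) = 0.991215
Series ([0.991215] and D): 0.991215 × 0.826959 = 0.8197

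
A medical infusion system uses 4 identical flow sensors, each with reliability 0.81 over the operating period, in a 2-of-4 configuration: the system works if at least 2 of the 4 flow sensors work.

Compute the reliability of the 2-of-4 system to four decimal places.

0.9765

R = Σ_{i=2}^{4} C(4,i) p^i (1−p)^{4−i} with p = 0.81
C(4,2)·0.81^2·0.19^2 = 0.142111
C(4,3)·0.81^3·0.19^1 = 0.403895
C(4,4)·0.81^4·0.19^0 = 0.430467
Sum = 0.9765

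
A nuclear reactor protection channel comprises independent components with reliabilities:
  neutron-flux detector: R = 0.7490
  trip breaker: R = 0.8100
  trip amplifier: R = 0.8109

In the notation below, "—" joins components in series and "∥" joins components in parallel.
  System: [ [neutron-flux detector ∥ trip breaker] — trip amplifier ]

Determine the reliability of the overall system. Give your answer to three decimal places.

Parallel (neutron-flux detector and trip breaker): 1 − (1 − 0.74900)(1 − 0.81000) = 0.95231
Series ([0.95231] and trip amplifier): 0.95231 × 0.81090 = 0.772

0.772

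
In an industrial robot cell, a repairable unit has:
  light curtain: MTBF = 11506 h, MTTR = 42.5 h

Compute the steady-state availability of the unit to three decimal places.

0.996

A(light curtain) = MTBF/(MTBF+MTTR) = 11506/(11506+42.5) = 0.996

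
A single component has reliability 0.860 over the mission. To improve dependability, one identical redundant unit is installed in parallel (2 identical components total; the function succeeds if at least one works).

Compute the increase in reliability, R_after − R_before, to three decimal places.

R_before = 0.860
R_after = 1 − (1 − 0.860)^2 = 0.980
ΔR = 0.980 − 0.860 = 0.120

0.120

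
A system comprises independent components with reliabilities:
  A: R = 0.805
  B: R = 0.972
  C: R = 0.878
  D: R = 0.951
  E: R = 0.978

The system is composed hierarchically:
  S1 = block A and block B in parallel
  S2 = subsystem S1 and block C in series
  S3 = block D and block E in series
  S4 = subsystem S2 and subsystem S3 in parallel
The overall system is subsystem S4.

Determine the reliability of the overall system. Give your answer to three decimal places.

Parallel (A and B): 1 − (1 − 0.80500)(1 − 0.97200) = 0.99454
Series ([0.99454] and C): 0.99454 × 0.87800 = 0.87321
Series (D and E): 0.95100 × 0.97800 = 0.93008
Parallel ([0.87321] and [0.93008]): 1 − (1 − 0.87321)(1 − 0.93008) = 0.991

0.991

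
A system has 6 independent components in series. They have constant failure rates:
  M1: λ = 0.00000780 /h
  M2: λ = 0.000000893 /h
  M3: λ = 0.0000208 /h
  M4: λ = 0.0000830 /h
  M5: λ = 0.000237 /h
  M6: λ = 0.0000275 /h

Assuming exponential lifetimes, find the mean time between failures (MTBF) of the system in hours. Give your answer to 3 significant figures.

2650

Series of exponential components: λ_sys = Σ λ_i
λ_sys = 0.00000780 + 0.000000893 + 0.0000208 + 0.0000830 + 0.000237 + 0.0000275 = 3.7699e-04 /h
MTBF = 1 / λ_sys = 2650 h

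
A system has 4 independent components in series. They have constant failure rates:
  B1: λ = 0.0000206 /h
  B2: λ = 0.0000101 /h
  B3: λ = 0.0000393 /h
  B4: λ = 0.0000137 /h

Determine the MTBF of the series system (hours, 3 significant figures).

Series of exponential components: λ_sys = Σ λ_i
λ_sys = 0.0000206 + 0.0000101 + 0.0000393 + 0.0000137 = 8.3700e-05 /h
MTBF = 1 / λ_sys = 11900 h

11900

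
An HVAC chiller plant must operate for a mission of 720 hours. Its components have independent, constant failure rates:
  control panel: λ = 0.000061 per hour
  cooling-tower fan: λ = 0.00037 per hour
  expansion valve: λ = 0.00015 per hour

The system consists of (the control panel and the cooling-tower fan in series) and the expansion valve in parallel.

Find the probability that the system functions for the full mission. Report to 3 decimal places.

0.973

R(control panel) = exp(−0.000061 × 720) = 0.95703
R(cooling-tower fan) = exp(−0.00037 × 720) = 0.76613
R(expansion valve) = exp(−0.00015 × 720) = 0.89763
Series (control panel and cooling-tower fan): 0.95703 × 0.76613 = 0.73321
Parallel ([0.73321] and expansion valve): 1 − (1 − 0.73321)(1 − 0.89763) = 0.973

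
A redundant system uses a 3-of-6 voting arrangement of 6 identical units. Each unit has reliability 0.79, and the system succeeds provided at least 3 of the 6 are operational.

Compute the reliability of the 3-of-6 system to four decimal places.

0.9798

R = Σ_{i=3}^{6} C(6,i) p^i (1−p)^{6−i} with p = 0.79
C(6,3)·0.79^3·0.21^3 = 0.091321
C(6,4)·0.79^4·0.21^2 = 0.257655
C(6,5)·0.79^5·0.21^1 = 0.387709
C(6,6)·0.79^6·0.21^0 = 0.243087
Sum = 0.9798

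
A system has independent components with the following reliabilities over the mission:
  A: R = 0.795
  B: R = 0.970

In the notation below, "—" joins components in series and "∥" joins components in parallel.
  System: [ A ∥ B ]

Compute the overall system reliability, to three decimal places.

0.994

Parallel (A and B): 1 − (1 − 0.79500)(1 − 0.97000) = 0.994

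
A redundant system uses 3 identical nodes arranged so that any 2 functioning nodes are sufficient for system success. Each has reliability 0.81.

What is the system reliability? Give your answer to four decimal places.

0.9054

R = Σ_{i=2}^{3} C(3,i) p^i (1−p)^{3−i} with p = 0.81
C(3,2)·0.81^2·0.19^1 = 0.373977
C(3,3)·0.81^3·0.19^0 = 0.531441
Sum = 0.9054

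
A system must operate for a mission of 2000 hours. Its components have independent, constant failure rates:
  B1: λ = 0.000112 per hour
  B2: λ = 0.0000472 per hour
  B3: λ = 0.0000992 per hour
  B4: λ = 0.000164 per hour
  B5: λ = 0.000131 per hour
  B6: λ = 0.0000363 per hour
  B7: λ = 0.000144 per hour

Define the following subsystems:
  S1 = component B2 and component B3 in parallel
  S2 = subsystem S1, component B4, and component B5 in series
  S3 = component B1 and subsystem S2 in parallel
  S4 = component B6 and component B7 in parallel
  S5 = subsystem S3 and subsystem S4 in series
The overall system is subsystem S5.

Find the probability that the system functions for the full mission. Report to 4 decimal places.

R(B1) = exp(−0.000112 × 2000) = 0.799315
R(B2) = exp(−0.0000472 × 2000) = 0.909919
R(B3) = exp(−0.0000992 × 2000) = 0.820042
R(B4) = exp(−0.000164 × 2000) = 0.720363
R(B5) = exp(−0.000131 × 2000) = 0.769511
R(B6) = exp(−0.0000363 × 2000) = 0.929973
R(B7) = exp(−0.000144 × 2000) = 0.749762
Parallel (B2 and B3): 1 − (1 − 0.909919)(1 − 0.820042) = 0.983789
Series ([0.983789], B4, and B5): 0.983789 × 0.720363 × 0.769511 = 0.545341
Parallel (B1 and [0.545341]): 1 − (1 − 0.799315)(1 − 0.545341) = 0.908757
Parallel (B6 and B7): 1 − (1 − 0.929973)(1 − 0.749762) = 0.982477
Series ([0.908757] and [0.982477]): 0.908757 × 0.982477 = 0.8928

0.8928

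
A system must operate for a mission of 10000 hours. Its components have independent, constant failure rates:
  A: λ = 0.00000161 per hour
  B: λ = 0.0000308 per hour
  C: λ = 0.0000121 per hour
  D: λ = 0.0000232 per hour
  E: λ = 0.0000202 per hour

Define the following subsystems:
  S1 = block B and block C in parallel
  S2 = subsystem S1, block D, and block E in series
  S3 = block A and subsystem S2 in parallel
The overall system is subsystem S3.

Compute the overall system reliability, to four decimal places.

R(A) = exp(−0.00000161 × 10000) = 0.984029
R(B) = exp(−0.0000308 × 10000) = 0.734915
R(C) = exp(−0.0000121 × 10000) = 0.886034
R(D) = exp(−0.0000232 × 10000) = 0.792946
R(E) = exp(−0.0000202 × 10000) = 0.817095
Parallel (B and C): 1 − (1 − 0.734915)(1 − 0.886034) = 0.969789
Series ([0.969789], D, and E): 0.969789 × 0.792946 × 0.817095 = 0.628338
Parallel (A and [0.628338]): 1 − (1 − 0.984029)(1 − 0.628338) = 0.9941

0.9941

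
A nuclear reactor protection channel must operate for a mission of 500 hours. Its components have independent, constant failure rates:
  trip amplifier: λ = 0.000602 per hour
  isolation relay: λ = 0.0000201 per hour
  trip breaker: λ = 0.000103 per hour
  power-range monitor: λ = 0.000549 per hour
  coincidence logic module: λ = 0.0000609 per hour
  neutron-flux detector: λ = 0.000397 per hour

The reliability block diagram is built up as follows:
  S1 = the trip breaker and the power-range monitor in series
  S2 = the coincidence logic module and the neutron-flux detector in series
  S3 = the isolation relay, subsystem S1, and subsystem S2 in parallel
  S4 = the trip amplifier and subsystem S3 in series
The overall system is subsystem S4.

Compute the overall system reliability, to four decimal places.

R(trip amplifier) = exp(−0.000602 × 500) = 0.740078
R(isolation relay) = exp(−0.0000201 × 500) = 0.990000
R(trip breaker) = exp(−0.000103 × 500) = 0.949804
R(power-range monitor) = exp(−0.000549 × 500) = 0.759952
R(coincidence logic module) = exp(−0.0000609 × 500) = 0.970009
R(neutron-flux detector) = exp(−0.000397 × 500) = 0.819960
Series (trip breaker and power-range monitor): 0.949804 × 0.759952 = 0.721805
Series (coincidence logic module and neutron-flux detector): 0.970009 × 0.819960 = 0.795369
Parallel (isolation relay, [0.721805], and [0.795369]): 1 − (1 − 0.990000)(1 − 0.721805)(1 − 0.795369) = 0.999431
Series (trip amplifier and [0.999431]): 0.740078 × 0.999431 = 0.7397

0.7397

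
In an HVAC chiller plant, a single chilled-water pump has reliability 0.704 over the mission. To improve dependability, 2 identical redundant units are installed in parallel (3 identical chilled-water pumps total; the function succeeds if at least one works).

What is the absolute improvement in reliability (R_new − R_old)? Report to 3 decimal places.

R_before = 0.704
R_after = 1 − (1 − 0.704)^3 = 0.974
ΔR = 0.974 − 0.704 = 0.270

0.270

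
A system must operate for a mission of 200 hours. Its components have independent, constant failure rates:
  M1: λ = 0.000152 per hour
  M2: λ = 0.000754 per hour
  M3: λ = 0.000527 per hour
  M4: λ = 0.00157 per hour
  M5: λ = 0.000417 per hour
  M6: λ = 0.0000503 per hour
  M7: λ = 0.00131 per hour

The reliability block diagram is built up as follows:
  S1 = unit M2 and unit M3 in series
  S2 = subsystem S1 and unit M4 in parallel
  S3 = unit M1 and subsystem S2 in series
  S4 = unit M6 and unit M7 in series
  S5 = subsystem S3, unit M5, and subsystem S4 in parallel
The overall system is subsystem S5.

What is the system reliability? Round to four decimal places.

0.9983

R(M1) = exp(−0.000152 × 200) = 0.970057
R(M2) = exp(−0.000754 × 200) = 0.860020
R(M3) = exp(−0.000527 × 200) = 0.899964
R(M4) = exp(−0.00157 × 200) = 0.730519
R(M5) = exp(−0.000417 × 200) = 0.919983
R(M6) = exp(−0.0000503 × 200) = 0.989990
R(M7) = exp(−0.00131 × 200) = 0.769511
Series (M2 and M3): 0.860020 × 0.899964 = 0.773987
Parallel ([0.773987] and M4): 1 − (1 − 0.773987)(1 − 0.730519) = 0.939094
Series (M1 and [0.939094]): 0.970057 × 0.939094 = 0.910975
Series (M6 and M7): 0.989990 × 0.769511 = 0.761808
Parallel ([0.910975], M5, and [0.761808]): 1 − (1 − 0.910975)(1 − 0.919983)(1 − 0.761808) = 0.9983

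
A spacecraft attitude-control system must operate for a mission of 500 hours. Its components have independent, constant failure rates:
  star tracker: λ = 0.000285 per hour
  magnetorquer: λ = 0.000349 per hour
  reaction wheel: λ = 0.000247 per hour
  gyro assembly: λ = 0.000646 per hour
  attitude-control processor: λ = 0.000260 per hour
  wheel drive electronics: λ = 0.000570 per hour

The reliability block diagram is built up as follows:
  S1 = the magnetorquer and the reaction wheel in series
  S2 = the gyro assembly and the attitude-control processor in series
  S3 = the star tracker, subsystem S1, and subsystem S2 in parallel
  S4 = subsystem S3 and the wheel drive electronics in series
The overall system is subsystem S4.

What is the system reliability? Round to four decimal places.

0.7426

R(star tracker) = exp(−0.000285 × 500) = 0.867188
R(magnetorquer) = exp(−0.000349 × 500) = 0.839877
R(reaction wheel) = exp(−0.000247 × 500) = 0.883822
R(gyro assembly) = exp(−0.000646 × 500) = 0.723974
R(attitude-control processor) = exp(−0.000260 × 500) = 0.878095
R(wheel drive electronics) = exp(−0.000570 × 500) = 0.752014
Series (magnetorquer and reaction wheel): 0.839877 × 0.883822 = 0.742302
Series (gyro assembly and attitude-control processor): 0.723974 × 0.878095 = 0.635718
Parallel (star tracker, [0.742302], and [0.635718]): 1 − (1 − 0.867188)(1 − 0.742302)(1 − 0.635718) = 0.987532
Series ([0.987532] and wheel drive electronics): 0.987532 × 0.752014 = 0.7426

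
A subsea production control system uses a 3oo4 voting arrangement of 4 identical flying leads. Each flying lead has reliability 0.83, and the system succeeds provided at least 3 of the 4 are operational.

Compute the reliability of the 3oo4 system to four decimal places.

0.8634

R = Σ_{i=3}^{4} C(4,i) p^i (1−p)^{4−i} with p = 0.83
C(4,3)·0.83^3·0.17^1 = 0.388815
C(4,4)·0.83^4·0.17^0 = 0.474583
Sum = 0.8634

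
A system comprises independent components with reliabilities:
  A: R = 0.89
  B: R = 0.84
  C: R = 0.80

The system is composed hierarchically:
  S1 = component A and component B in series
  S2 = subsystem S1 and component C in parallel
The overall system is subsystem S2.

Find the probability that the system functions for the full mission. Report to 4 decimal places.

Series (A and B): 0.890000 × 0.840000 = 0.747600
Parallel ([0.747600] and C): 1 − (1 − 0.747600)(1 − 0.800000) = 0.9495

0.9495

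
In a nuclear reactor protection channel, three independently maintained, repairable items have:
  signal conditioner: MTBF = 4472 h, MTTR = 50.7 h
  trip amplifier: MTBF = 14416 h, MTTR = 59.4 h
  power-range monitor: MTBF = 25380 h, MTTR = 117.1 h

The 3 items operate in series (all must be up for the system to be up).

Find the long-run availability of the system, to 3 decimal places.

A(signal conditioner) = MTBF/(MTBF+MTTR) = 4472/(4472+50.7) = 0.988790
A(trip amplifier) = MTBF/(MTBF+MTTR) = 14416/(14416+59.4) = 0.995896
A(power-range monitor) = MTBF/(MTBF+MTTR) = 25380/(25380+117.1) = 0.995407
Series availability: 0.988790 × 0.995896 × 0.995407 = 0.980

0.980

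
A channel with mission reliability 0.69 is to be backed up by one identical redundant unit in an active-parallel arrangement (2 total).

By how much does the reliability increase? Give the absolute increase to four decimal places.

0.2139

R_before = 0.69
R_after = 1 − (1 − 0.69)^2 = 0.9039
ΔR = 0.9039 − 0.69 = 0.2139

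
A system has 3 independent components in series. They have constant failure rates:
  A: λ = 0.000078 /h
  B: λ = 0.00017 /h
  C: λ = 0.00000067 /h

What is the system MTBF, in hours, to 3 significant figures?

Series of exponential components: λ_sys = Σ λ_i
λ_sys = 0.000078 + 0.00017 + 0.00000067 = 2.4867e-04 /h
MTBF = 1 / λ_sys = 4020 h

4020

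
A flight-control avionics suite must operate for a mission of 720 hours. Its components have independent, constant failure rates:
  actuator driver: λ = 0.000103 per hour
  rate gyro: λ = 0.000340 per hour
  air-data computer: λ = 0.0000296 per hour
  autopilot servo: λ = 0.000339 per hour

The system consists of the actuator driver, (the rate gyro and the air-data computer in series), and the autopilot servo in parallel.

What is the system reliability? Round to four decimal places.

R(actuator driver) = exp(−0.000103 × 720) = 0.928523
R(rate gyro) = exp(−0.000340 × 720) = 0.782861
R(air-data computer) = exp(−0.0000296 × 720) = 0.978913
R(autopilot servo) = exp(−0.000339 × 720) = 0.783425
Series (rate gyro and air-data computer): 0.782861 × 0.978913 = 0.766353
Parallel (actuator driver, [0.766353], and autopilot servo): 1 − (1 − 0.928523)(1 − 0.766353)(1 − 0.783425) = 0.9964

0.9964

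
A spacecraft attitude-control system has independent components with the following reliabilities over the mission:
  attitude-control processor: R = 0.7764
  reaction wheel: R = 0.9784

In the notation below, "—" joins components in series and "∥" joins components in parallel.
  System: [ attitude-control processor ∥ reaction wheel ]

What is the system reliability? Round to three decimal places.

0.995

Parallel (attitude-control processor and reaction wheel): 1 − (1 − 0.77640)(1 − 0.97840) = 0.995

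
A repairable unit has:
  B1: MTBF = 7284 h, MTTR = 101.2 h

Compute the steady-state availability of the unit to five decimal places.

A(B1) = MTBF/(MTBF+MTTR) = 7284/(7284+101.2) = 0.98630

0.98630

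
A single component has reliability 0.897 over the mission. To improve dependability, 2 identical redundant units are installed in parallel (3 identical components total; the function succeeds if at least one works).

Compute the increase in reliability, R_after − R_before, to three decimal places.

R_before = 0.897
R_after = 1 − (1 − 0.897)^3 = 0.999
ΔR = 0.999 − 0.897 = 0.102

0.102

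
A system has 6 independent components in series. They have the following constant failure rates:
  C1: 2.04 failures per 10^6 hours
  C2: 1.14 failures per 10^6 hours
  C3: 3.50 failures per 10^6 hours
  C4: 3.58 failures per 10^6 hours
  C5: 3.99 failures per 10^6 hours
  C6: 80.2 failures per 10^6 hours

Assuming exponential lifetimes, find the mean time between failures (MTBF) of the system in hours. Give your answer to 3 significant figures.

Series of exponential components: λ_sys = Σ λ_i
λ_sys = 0.00000204 + 0.00000114 + 0.00000350 + 0.00000358 + 0.00000399 + 0.0000802 = 9.4450e-05 /h
MTBF = 1 / λ_sys = 10600 h

10600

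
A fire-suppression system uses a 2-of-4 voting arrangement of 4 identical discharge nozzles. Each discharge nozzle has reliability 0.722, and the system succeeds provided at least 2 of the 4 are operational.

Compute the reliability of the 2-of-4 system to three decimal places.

0.932

R = Σ_{i=2}^{4} C(4,i) p^i (1−p)^{4−i} with p = 0.722
C(4,2)·0.722^2·0.278^2 = 0.24172
C(4,3)·0.722^3·0.278^1 = 0.41852
C(4,4)·0.722^4·0.278^0 = 0.27174
Sum = 0.932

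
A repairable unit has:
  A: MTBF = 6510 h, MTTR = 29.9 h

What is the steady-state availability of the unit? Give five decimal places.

0.99543

A(A) = MTBF/(MTBF+MTTR) = 6510/(6510+29.9) = 0.99543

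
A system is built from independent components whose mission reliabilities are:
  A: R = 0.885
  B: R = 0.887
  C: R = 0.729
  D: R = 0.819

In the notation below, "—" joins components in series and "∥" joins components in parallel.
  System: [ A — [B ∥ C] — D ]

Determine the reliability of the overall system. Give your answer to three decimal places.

0.703

Parallel (B and C): 1 − (1 − 0.88700)(1 − 0.72900) = 0.96938
Series (A, [0.96938], and D): 0.88500 × 0.96938 × 0.81900 = 0.703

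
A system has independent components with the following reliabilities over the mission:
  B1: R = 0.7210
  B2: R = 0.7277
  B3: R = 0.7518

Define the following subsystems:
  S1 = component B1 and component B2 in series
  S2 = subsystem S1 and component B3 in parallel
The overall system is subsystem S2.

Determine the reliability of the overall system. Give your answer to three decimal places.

0.882

Series (B1 and B2): 0.72100 × 0.72770 = 0.52467
Parallel ([0.52467] and B3): 1 − (1 − 0.52467)(1 − 0.75180) = 0.882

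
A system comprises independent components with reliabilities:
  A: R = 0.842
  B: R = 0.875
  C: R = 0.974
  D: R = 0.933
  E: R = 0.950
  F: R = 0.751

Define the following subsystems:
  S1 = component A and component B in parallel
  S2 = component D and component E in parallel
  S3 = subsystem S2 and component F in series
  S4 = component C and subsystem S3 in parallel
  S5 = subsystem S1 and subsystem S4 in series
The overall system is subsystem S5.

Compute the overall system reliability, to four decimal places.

0.9738

Parallel (A and B): 1 − (1 − 0.842000)(1 − 0.875000) = 0.980250
Parallel (D and E): 1 − (1 − 0.933000)(1 − 0.950000) = 0.996650
Series ([0.996650] and F): 0.996650 × 0.751000 = 0.748484
Parallel (C and [0.748484]): 1 − (1 − 0.974000)(1 − 0.748484) = 0.993461
Series ([0.980250] and [0.993461]): 0.980250 × 0.993461 = 0.9738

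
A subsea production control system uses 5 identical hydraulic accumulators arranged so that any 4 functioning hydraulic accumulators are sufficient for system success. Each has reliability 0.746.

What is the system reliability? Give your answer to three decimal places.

R = Σ_{i=4}^{5} C(5,i) p^i (1−p)^{5−i} with p = 0.746
C(5,4)·0.746^4·0.254^1 = 0.39333
C(5,5)·0.746^5·0.254^0 = 0.23104
Sum = 0.624

0.624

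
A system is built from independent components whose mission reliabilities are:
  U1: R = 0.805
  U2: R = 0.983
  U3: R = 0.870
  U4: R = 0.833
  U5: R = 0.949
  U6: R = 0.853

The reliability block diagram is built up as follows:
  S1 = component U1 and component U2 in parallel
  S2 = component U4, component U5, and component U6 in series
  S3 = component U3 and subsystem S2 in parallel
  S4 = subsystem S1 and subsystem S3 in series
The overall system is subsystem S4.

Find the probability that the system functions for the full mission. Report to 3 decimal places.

Parallel (U1 and U2): 1 − (1 − 0.80500)(1 − 0.98300) = 0.99669
Series (U4, U5, and U6): 0.83300 × 0.94900 × 0.85300 = 0.67431
Parallel (U3 and [0.67431]): 1 − (1 − 0.87000)(1 − 0.67431) = 0.95766
Series ([0.99669] and [0.95766]): 0.99669 × 0.95766 = 0.954

0.954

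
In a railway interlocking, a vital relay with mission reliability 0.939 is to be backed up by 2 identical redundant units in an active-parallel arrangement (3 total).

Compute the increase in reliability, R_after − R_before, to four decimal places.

0.0608

R_before = 0.939
R_after = 1 − (1 − 0.939)^3 = 0.9998
ΔR = 0.9998 − 0.939 = 0.0608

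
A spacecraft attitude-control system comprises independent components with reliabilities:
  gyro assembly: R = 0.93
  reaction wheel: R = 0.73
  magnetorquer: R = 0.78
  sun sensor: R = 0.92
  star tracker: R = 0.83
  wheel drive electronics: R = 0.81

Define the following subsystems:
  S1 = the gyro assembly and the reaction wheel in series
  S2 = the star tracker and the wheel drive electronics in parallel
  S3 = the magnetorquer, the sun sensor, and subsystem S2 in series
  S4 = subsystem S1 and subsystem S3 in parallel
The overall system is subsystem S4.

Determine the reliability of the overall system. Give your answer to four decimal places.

Series (gyro assembly and reaction wheel): 0.930000 × 0.730000 = 0.678900
Parallel (star tracker and wheel drive electronics): 1 − (1 − 0.830000)(1 − 0.810000) = 0.967700
Series (magnetorquer, sun sensor, and [0.967700]): 0.780000 × 0.920000 × 0.967700 = 0.694422
Parallel ([0.678900] and [0.694422]): 1 − (1 − 0.678900)(1 − 0.694422) = 0.9019

0.9019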